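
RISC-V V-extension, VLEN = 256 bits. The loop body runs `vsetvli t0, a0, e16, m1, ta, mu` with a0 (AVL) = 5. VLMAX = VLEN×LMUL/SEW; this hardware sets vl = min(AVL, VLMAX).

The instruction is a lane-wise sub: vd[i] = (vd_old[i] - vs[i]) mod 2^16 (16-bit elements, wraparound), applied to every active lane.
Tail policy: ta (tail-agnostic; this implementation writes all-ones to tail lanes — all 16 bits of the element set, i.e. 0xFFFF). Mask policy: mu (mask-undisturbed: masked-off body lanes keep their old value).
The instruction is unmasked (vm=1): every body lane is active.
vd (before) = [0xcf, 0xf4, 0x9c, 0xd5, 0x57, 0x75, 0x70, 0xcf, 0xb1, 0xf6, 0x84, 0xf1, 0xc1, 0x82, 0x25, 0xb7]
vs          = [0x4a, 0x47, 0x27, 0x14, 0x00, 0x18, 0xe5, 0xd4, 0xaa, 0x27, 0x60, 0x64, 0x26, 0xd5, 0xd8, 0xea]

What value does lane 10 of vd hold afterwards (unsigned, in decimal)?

vd[10] = 65535

VLMAX = VLEN×LMUL/SEW = 256×1/16 = 16
AVL=5 ≤ VLMAX=16, so vl = 5
vd[0] sub(0xcf,0x4a) -> 0x85
vd[1] sub(0xf4,0x47) -> 0xad
vd[2] sub(0x9c,0x27) -> 0x75
vd[3] sub(0xd5,0x14) -> 0xc1
vd[4] sub(0x57,0x00) -> 0x57
vd[5] tail/ones -> 0xffff
vd[6] tail/ones -> 0xffff
vd[7] tail/ones -> 0xffff
vd[8] tail/ones -> 0xffff
vd[9] tail/ones -> 0xffff
vd[10] tail/ones -> 0xffff
vd[11] tail/ones -> 0xffff
vd[12] tail/ones -> 0xffff
vd[13] tail/ones -> 0xffff
vd[14] tail/ones -> 0xffff
vd[15] tail/ones -> 0xffff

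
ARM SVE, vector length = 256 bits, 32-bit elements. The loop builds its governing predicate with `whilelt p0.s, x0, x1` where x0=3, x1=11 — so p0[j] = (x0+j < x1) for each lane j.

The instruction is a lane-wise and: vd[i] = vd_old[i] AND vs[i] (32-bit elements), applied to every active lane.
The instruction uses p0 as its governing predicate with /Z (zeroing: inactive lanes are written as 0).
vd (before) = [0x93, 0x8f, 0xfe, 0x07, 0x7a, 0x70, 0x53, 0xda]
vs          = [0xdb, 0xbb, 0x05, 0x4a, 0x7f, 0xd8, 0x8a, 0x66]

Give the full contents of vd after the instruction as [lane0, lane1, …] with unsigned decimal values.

vd = [147, 139, 4, 2, 122, 80, 2, 66]

256-bit reg / 32-bit elem → 8 lanes
whilelt: lane j active iff 3+j < 11 → j < 8 → 8 active
  i=0: and(0x93,0xdb) → 147
  i=1: and(0x8f,0xbb) → 139
  i=2: and(0xfe,0x05) → 4
  i=3: and(0x07,0x4a) → 2
  i=4: and(0x7a,0x7f) → 122
  i=5: and(0x70,0xd8) → 80
  i=6: and(0x53,0x8a) → 2
  i=7: and(0xda,0x66) → 66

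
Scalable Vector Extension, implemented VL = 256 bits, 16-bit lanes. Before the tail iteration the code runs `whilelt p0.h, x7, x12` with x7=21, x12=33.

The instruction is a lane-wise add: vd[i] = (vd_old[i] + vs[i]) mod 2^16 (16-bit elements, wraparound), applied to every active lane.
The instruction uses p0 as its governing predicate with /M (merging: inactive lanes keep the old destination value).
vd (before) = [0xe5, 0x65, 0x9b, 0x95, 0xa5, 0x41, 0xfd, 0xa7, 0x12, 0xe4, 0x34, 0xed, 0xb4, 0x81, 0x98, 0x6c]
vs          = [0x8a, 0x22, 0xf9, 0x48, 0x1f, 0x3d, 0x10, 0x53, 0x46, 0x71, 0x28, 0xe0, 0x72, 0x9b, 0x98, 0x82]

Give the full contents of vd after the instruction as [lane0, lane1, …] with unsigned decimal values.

vd = [367, 135, 404, 221, 196, 126, 269, 250, 88, 341, 92, 461, 180, 129, 152, 108]

lane count: 256 div 16 = 16
whilelt: lane j active iff 21+j < 33 → j < 12 → 12 active
lane  0: add(0xe5,0x8a) ⇒ 0x16f
lane  1: add(0x65,0x22) ⇒ 0x87
lane  2: add(0x9b,0xf9) ⇒ 0x194
lane  3: add(0x95,0x48) ⇒ 0xdd
lane  4: add(0xa5,0x1f) ⇒ 0xc4
lane  5: add(0x41,0x3d) ⇒ 0x7e
lane  6: add(0xfd,0x10) ⇒ 0x10d
lane  7: add(0xa7,0x53) ⇒ 0xfa
lane  8: add(0x12,0x46) ⇒ 0x58
lane  9: add(0xe4,0x71) ⇒ 0x155
lane 10: add(0x34,0x28) ⇒ 0x5c
lane 11: add(0xed,0xe0) ⇒ 0x1cd
lane 12: tail/keep ⇒ 0xb4
lane 13: tail/keep ⇒ 0x81
lane 14: tail/keep ⇒ 0x98
lane 15: tail/keep ⇒ 0x6c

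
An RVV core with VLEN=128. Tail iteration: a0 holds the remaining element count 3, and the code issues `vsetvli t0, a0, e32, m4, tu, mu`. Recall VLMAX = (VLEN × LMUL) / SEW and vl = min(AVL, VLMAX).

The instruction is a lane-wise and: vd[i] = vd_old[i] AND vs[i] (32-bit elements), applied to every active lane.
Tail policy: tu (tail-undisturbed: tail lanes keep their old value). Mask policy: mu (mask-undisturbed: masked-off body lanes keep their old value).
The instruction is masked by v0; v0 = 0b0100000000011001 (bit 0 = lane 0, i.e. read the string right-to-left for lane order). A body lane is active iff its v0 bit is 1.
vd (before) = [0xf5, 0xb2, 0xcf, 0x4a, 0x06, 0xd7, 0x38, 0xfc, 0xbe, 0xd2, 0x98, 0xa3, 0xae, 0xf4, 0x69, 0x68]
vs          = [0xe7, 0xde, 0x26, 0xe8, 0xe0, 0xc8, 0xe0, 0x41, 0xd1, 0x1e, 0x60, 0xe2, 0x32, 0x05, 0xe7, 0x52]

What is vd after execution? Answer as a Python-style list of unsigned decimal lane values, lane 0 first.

vd = [229, 178, 207, 74, 6, 215, 56, 252, 190, 210, 152, 163, 174, 244, 105, 104]

VLMAX = (128 × 4) / 32 = 16 lanes
vl = min(AVL, VLMAX) = min(3, 16) = 3
[0] and(0xf5,0xe7) = 0xe5
[1] mask-off/keep = 0xb2
[2] mask-off/keep = 0xcf
[3] tail/keep = 0x4a
[4] tail/keep = 0x06
[5] tail/keep = 0xd7
[6] tail/keep = 0x38
[7] tail/keep = 0xfc
[8] tail/keep = 0xbe
[9] tail/keep = 0xd2
[10] tail/keep = 0x98
[11] tail/keep = 0xa3
[12] tail/keep = 0xae
[13] tail/keep = 0xf4
[14] tail/keep = 0x69
[15] tail/keep = 0x68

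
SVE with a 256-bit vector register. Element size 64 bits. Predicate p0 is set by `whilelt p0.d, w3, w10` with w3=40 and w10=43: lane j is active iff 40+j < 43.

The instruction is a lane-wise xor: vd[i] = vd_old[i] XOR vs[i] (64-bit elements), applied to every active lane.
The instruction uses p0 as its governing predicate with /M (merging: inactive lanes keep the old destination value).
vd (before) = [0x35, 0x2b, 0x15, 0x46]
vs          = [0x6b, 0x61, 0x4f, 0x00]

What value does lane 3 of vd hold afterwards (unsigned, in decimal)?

vd[3] = 70

256-bit reg / 64-bit elem → 4 lanes
p0[j] = (40+j < 43); true for j=0..2 → 3 lanes set
[0] xor(0x35,0x6b) = 0x5e
[1] xor(0x2b,0x61) = 0x4a
[2] xor(0x15,0x4f) = 0x5a
[3] tail/keep = 0x46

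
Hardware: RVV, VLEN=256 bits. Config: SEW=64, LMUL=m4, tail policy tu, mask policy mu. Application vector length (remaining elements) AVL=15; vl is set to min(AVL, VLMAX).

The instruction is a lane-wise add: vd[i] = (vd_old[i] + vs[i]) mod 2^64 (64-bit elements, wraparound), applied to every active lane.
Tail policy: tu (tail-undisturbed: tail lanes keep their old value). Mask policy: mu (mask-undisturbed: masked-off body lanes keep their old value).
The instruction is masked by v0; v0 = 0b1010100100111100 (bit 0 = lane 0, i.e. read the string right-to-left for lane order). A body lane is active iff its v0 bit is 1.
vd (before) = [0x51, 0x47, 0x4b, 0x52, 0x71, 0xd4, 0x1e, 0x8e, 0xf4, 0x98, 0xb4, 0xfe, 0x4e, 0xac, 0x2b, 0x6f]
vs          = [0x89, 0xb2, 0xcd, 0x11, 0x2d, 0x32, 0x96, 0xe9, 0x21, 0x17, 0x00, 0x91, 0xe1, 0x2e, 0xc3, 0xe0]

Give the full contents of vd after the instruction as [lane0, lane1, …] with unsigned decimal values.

vd = [81, 71, 280, 99, 158, 262, 30, 142, 277, 152, 180, 399, 78, 218, 43, 111]

lanes per group: 256·4/64 = 16
vl ← min(15, 16) = 15
[0] mask-off/keep = 0x51
[1] mask-off/keep = 0x47
[2] add(0x4b,0xcd) = 0x118
[3] add(0x52,0x11) = 0x63
[4] add(0x71,0x2d) = 0x9e
[5] add(0xd4,0x32) = 0x106
[6] mask-off/keep = 0x1e
[7] mask-off/keep = 0x8e
[8] add(0xf4,0x21) = 0x115
[9] mask-off/keep = 0x98
[10] mask-off/keep = 0xb4
[11] add(0xfe,0x91) = 0x18f
[12] mask-off/keep = 0x4e
[13] add(0xac,0x2e) = 0xda
[14] mask-off/keep = 0x2b
[15] tail/keep = 0x6f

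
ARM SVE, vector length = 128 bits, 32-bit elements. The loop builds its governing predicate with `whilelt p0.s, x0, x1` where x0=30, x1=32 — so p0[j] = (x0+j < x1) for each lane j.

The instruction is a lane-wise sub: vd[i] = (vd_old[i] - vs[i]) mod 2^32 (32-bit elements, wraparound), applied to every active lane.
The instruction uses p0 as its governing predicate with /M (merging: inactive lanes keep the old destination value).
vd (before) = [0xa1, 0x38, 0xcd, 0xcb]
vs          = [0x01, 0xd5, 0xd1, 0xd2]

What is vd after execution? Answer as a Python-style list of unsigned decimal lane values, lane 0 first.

vd = [160, 4294967139, 205, 203]

lane count: 128 div 32 = 4
p0[j] = (30+j < 32); true for j=0..1 → 2 lanes set
[0] sub(0xa1,0x01) = 0xa0
[1] sub(0x38,0xd5) = 0xffffff63
[2] tail/keep = 0xcd
[3] tail/keep = 0xcb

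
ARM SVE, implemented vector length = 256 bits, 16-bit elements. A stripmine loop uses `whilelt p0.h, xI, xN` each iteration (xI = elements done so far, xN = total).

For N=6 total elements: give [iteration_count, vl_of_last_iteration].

lane count: 256 div 16 = 16
6 elements at 16/iter → 1 passes, remainder 6 on the last

[iterations, last_vl] = [1, 6]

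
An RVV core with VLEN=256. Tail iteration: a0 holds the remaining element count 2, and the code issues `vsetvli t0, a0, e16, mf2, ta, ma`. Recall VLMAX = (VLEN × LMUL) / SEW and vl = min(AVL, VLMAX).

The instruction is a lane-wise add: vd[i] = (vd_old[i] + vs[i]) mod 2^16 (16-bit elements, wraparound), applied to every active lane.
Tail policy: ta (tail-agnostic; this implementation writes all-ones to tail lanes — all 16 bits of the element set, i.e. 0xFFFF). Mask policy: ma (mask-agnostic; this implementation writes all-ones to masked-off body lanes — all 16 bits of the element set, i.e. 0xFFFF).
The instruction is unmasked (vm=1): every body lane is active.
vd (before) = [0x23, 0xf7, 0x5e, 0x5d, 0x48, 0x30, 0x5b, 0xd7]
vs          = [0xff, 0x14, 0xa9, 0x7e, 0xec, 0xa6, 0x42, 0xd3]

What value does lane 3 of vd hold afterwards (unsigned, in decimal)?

vd[3] = 65535

lanes per group: 256·1/2/16 = 8
vl ← min(2, 8) = 2
lane  0: add(0x23,0xff) ⇒ 0x122
lane  1: add(0xf7,0x14) ⇒ 0x10b
lane  2: tail/ones ⇒ 0xffff
lane  3: tail/ones ⇒ 0xffff
lane  4: tail/ones ⇒ 0xffff
lane  5: tail/ones ⇒ 0xffff
lane  6: tail/ones ⇒ 0xffff
lane  7: tail/ones ⇒ 0xffff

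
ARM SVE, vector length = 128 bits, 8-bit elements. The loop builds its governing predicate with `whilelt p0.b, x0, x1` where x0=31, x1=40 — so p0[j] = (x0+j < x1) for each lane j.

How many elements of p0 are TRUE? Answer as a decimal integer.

vl = 9

128-bit reg / 8-bit elem → 16 lanes
p0[j] = (31+j < 40); true for j=0..8 → 9 lanes set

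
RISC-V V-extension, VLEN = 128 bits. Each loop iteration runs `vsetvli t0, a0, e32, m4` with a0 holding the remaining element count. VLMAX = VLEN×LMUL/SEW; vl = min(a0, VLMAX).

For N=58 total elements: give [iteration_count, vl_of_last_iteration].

[iterations, last_vl] = [4, 10]

VLMAX = (128 × 4) / 32 = 16 lanes
N=58: ⌈58/16⌉ = 4 iters; last vl = 58 − 3×16 = 10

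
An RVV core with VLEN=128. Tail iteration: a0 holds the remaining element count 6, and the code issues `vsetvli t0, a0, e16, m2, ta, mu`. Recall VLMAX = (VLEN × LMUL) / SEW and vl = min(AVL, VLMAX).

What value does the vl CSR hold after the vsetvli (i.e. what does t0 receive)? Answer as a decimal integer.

vl = 6

VLMAX = (128 × 2) / 16 = 16 lanes
vl = min(AVL, VLMAX) = min(6, 16) = 6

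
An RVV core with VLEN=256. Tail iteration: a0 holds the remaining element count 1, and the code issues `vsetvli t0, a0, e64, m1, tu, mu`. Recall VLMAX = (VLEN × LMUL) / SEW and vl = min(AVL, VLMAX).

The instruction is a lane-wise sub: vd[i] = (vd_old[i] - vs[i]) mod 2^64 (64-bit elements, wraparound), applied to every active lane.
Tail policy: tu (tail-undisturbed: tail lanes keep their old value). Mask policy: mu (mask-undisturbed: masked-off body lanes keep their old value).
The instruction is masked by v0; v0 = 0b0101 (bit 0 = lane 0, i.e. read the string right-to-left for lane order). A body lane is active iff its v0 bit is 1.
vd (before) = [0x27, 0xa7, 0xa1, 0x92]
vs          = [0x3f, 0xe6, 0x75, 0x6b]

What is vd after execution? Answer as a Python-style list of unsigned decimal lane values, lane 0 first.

lanes per group: 256·1/64 = 4
vl = min(AVL, VLMAX) = min(1, 4) = 1
vd[0] sub(0x27,0x3f) -> 0xffffffffffffffe8
vd[1] tail/keep -> 0xa7
vd[2] tail/keep -> 0xa1
vd[3] tail/keep -> 0x92

vd = [18446744073709551592, 167, 161, 146]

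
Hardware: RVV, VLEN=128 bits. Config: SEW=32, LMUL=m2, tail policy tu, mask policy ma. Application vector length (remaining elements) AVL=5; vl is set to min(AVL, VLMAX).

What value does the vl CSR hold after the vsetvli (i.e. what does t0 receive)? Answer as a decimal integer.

VLMAX = VLEN×LMUL/SEW = 128×2/32 = 8
vl ← min(5, 8) = 5

vl = 5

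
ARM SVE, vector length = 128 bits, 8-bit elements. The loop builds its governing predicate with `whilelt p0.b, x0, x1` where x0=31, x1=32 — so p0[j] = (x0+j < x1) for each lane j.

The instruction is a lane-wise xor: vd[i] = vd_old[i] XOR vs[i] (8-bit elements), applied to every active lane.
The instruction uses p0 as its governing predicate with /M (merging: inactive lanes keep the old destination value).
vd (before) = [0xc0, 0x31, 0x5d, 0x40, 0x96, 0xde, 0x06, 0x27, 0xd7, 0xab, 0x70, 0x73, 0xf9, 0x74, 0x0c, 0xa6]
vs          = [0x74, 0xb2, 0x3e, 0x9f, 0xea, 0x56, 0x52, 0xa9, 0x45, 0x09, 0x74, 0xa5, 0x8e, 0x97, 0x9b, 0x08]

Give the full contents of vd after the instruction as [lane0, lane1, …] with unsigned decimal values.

vd = [180, 49, 93, 64, 150, 222, 6, 39, 215, 171, 112, 115, 249, 116, 12, 166]

register lanes = 128/8 = 16
active while 31+j < 32, i.e. j ∈ [0,1) capped at 16 ⇒ 1
  i=0: xor(0xc0,0x74) → 180
  i=1: tail/keep → 49
  i=2: tail/keep → 93
  i=3: tail/keep → 64
  i=4: tail/keep → 150
  i=5: tail/keep → 222
  i=6: tail/keep → 6
  i=7: tail/keep → 39
  i=8: tail/keep → 215
  i=9: tail/keep → 171
  i=10: tail/keep → 112
  i=11: tail/keep → 115
  i=12: tail/keep → 249
  i=13: tail/keep → 116
  i=14: tail/keep → 12
  i=15: tail/keep → 166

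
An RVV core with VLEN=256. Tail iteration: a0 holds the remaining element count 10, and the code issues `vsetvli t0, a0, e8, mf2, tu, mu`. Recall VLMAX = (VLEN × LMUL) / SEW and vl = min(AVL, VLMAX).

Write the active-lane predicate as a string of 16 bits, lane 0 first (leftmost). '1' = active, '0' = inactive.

predicate = 1111111111000000

VLMAX = VLEN×LMUL/SEW = 256×1/2/8 = 16
vl = min(AVL, VLMAX) = min(10, 16) = 10
bits (lane 0 leftmost): 1111111111000000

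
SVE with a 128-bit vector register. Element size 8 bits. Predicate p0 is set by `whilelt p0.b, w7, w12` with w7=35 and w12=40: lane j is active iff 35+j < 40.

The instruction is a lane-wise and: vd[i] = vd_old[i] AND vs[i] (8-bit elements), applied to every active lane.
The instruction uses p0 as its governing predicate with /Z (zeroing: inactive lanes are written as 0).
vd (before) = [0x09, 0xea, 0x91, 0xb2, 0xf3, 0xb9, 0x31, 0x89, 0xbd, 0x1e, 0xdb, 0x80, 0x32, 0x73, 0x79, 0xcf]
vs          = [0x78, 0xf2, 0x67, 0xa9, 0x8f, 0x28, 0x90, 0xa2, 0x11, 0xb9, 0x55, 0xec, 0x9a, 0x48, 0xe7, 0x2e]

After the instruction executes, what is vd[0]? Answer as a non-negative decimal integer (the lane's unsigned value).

lane count: 128 div 8 = 16
whilelt: lane j active iff 35+j < 40 → j < 5 → 5 active
lane  0: and(0x09,0x78) ⇒ 0x08
lane  1: and(0xea,0xf2) ⇒ 0xe2
lane  2: and(0x91,0x67) ⇒ 0x01
lane  3: and(0xb2,0xa9) ⇒ 0xa0
lane  4: and(0xf3,0x8f) ⇒ 0x83
lane  5: tail/zero ⇒ 0x00
lane  6: tail/zero ⇒ 0x00
lane  7: tail/zero ⇒ 0x00
lane  8: tail/zero ⇒ 0x00
lane  9: tail/zero ⇒ 0x00
lane 10: tail/zero ⇒ 0x00
lane 11: tail/zero ⇒ 0x00
lane 12: tail/zero ⇒ 0x00
lane 13: tail/zero ⇒ 0x00
lane 14: tail/zero ⇒ 0x00
lane 15: tail/zero ⇒ 0x00

vd[0] = 8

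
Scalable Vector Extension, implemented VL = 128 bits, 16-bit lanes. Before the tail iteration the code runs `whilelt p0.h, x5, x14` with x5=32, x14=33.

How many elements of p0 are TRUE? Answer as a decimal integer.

128-bit reg / 16-bit elem → 8 lanes
p0[j] = (32+j < 33); true for j=0..0 → 1 lanes set

vl = 1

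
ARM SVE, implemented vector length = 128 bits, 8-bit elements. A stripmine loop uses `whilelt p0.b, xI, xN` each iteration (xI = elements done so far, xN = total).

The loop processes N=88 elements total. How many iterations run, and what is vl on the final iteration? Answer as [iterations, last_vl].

[iterations, last_vl] = [6, 8]

register lanes = 128/8 = 16
88 elements at 16/iter → 6 passes, remainder 8 on the last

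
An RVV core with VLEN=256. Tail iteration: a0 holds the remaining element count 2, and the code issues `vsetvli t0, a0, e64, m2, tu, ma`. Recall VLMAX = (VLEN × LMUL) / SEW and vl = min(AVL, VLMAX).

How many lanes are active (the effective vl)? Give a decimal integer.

vl = 2

VLMAX = VLEN×LMUL/SEW = 256×2/64 = 8
vl ← min(2, 8) = 2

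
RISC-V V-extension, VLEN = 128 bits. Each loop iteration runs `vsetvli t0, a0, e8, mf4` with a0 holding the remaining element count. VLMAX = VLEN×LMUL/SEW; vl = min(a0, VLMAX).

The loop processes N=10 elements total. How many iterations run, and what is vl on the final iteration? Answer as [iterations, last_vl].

VLMAX = VLEN×LMUL/SEW = 128×1/4/8 = 4
N=10: ⌈10/4⌉ = 3 iters; last vl = 10 − 2×4 = 2

[iterations, last_vl] = [3, 2]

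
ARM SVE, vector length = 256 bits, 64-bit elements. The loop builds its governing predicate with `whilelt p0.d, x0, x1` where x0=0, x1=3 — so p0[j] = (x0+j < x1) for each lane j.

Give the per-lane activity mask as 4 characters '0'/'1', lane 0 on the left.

predicate = 1110

lane count: 256 div 64 = 4
whilelt: lane j active iff 0+j < 3 → j < 3 → 3 active
bits (lane 0 leftmost): 1110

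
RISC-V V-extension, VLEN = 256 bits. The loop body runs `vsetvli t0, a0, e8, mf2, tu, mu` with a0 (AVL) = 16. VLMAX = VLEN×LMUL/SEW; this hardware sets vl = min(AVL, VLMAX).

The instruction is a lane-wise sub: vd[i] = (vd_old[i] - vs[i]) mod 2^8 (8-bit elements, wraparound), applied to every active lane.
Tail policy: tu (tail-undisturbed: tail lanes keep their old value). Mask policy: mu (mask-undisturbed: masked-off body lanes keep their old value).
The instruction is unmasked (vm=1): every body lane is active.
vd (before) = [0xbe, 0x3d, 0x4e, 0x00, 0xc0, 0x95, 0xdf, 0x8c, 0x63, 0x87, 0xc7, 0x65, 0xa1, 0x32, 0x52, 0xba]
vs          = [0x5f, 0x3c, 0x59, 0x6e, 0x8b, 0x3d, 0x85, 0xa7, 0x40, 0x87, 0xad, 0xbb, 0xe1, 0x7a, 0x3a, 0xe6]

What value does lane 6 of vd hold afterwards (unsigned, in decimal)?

VLMAX = VLEN×LMUL/SEW = 256×1/2/8 = 16
vl ← min(16, 16) = 16
vd[0] sub(0xbe,0x5f) -> 0x5f
vd[1] sub(0x3d,0x3c) -> 0x01
vd[2] sub(0x4e,0x59) -> 0xf5
vd[3] sub(0x00,0x6e) -> 0x92
vd[4] sub(0xc0,0x8b) -> 0x35
vd[5] sub(0x95,0x3d) -> 0x58
vd[6] sub(0xdf,0x85) -> 0x5a
vd[7] sub(0x8c,0xa7) -> 0xe5
vd[8] sub(0x63,0x40) -> 0x23
vd[9] sub(0x87,0x87) -> 0x00
vd[10] sub(0xc7,0xad) -> 0x1a
vd[11] sub(0x65,0xbb) -> 0xaa
vd[12] sub(0xa1,0xe1) -> 0xc0
vd[13] sub(0x32,0x7a) -> 0xb8
vd[14] sub(0x52,0x3a) -> 0x18
vd[15] sub(0xba,0xe6) -> 0xd4

vd[6] = 90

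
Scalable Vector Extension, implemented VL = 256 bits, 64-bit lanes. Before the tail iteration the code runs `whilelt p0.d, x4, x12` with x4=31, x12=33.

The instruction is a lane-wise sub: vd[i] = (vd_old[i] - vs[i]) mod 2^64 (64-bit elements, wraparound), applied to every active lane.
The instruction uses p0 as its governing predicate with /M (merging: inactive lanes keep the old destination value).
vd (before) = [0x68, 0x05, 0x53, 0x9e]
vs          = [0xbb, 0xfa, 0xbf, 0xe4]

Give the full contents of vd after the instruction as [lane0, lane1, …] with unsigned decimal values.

register lanes = 256/64 = 4
p0[j] = (31+j < 33); true for j=0..1 → 2 lanes set
  i=0: sub(0x68,0xbb) → 18446744073709551533
  i=1: sub(0x05,0xfa) → 18446744073709551371
  i=2: tail/keep → 83
  i=3: tail/keep → 158

vd = [18446744073709551533, 18446744073709551371, 83, 158]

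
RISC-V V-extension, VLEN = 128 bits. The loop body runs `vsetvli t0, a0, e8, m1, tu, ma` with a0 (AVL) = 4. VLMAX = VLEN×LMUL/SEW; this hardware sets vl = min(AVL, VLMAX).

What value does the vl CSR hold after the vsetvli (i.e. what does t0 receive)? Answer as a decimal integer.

vl = 4

VLMAX = VLEN×LMUL/SEW = 128×1/8 = 16
vl = min(AVL, VLMAX) = min(4, 16) = 4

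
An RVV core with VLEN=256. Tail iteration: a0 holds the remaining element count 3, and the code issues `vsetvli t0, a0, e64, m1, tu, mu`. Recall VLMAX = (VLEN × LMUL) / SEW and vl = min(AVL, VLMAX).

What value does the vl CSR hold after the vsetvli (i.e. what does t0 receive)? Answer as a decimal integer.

VLMAX = (256 × 1) / 64 = 4 lanes
vl = min(AVL, VLMAX) = min(3, 4) = 3

vl = 3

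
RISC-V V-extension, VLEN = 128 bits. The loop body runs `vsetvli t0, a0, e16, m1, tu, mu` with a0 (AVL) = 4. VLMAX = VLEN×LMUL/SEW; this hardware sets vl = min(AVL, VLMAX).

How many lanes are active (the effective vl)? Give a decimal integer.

VLMAX = (128 × 1) / 16 = 8 lanes
AVL=4 ≤ VLMAX=8, so vl = 4

vl = 4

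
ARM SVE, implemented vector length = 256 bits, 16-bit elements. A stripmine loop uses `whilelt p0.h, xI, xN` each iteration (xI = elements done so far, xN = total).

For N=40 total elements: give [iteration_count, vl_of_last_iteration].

[iterations, last_vl] = [3, 8]

256-bit reg / 16-bit elem → 16 lanes
iterations = ceil(40/16) = 3; final-pass vl = 8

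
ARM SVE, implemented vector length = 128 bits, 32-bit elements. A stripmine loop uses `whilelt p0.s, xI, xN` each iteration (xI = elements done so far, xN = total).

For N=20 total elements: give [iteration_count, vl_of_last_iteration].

[iterations, last_vl] = [5, 4]

register lanes = 128/32 = 4
N=20: ⌈20/4⌉ = 5 iters; last vl = 20 − 4×4 = 4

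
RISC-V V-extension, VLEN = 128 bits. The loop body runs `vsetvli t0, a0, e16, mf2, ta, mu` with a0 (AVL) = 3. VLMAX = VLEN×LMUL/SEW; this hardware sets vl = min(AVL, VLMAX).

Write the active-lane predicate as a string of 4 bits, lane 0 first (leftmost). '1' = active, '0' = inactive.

VLMAX = VLEN×LMUL/SEW = 128×1/2/16 = 4
vl = min(AVL, VLMAX) = min(3, 4) = 3
bits (lane 0 leftmost): 1110

predicate = 1110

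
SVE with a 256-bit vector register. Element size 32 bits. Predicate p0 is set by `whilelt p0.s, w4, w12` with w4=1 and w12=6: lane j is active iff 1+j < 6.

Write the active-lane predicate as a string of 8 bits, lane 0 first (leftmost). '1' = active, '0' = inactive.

predicate = 11111000

256-bit reg / 32-bit elem → 8 lanes
whilelt: lane j active iff 1+j < 6 → j < 5 → 5 active
bits (lane 0 leftmost): 11111000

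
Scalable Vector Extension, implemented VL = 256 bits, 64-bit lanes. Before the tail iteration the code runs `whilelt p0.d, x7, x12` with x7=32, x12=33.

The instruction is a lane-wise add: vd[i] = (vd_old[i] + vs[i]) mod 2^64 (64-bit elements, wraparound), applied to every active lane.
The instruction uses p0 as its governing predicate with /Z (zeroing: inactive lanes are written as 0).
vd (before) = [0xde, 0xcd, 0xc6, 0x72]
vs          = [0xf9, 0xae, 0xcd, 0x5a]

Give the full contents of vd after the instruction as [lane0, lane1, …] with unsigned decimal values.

vd = [471, 0, 0, 0]

256-bit reg / 64-bit elem → 4 lanes
p0[j] = (32+j < 33); true for j=0..0 → 1 lanes set
[0] add(0xde,0xf9) = 0x1d7
[1] tail/zero = 0x00
[2] tail/zero = 0x00
[3] tail/zero = 0x00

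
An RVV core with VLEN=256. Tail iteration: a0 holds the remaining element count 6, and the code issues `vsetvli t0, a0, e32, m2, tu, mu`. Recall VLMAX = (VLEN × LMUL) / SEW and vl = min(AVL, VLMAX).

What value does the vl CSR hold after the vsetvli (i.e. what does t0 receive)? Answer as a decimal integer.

lanes per group: 256·2/32 = 16
vl ← min(6, 16) = 6

vl = 6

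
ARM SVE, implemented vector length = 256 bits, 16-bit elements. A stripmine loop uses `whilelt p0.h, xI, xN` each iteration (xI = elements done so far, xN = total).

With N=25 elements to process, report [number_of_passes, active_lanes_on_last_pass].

[iterations, last_vl] = [2, 9]

256-bit reg / 16-bit elem → 16 lanes
iterations = ceil(25/16) = 2; final-pass vl = 9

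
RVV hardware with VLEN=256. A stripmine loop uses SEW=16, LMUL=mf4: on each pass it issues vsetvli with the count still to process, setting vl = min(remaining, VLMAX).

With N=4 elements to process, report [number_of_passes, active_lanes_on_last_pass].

[iterations, last_vl] = [1, 4]

VLMAX = (256 × 1/4) / 16 = 4 lanes
iterations = ceil(4/4) = 1; final-pass vl = 4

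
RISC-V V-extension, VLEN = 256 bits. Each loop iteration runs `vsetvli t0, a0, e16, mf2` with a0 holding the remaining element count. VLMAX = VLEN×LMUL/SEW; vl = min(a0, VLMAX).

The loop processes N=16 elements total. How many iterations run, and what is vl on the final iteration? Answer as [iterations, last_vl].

lanes per group: 256·1/2/16 = 8
N=16: ⌈16/8⌉ = 2 iters; last vl = 16 − 1×8 = 8

[iterations, last_vl] = [2, 8]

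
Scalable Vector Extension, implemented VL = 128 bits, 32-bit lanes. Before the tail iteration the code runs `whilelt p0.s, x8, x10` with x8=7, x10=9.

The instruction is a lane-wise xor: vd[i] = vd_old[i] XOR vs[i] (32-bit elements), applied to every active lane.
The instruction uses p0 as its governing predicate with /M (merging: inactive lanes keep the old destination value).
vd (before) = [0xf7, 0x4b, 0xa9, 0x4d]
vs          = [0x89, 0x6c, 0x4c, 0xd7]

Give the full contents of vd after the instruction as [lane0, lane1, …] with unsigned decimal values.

vd = [126, 39, 169, 77]

register lanes = 128/32 = 4
active while 7+j < 9, i.e. j ∈ [0,2) capped at 4 ⇒ 2
  i=0: xor(0xf7,0x89) → 126
  i=1: xor(0x4b,0x6c) → 39
  i=2: tail/keep → 169
  i=3: tail/keep → 77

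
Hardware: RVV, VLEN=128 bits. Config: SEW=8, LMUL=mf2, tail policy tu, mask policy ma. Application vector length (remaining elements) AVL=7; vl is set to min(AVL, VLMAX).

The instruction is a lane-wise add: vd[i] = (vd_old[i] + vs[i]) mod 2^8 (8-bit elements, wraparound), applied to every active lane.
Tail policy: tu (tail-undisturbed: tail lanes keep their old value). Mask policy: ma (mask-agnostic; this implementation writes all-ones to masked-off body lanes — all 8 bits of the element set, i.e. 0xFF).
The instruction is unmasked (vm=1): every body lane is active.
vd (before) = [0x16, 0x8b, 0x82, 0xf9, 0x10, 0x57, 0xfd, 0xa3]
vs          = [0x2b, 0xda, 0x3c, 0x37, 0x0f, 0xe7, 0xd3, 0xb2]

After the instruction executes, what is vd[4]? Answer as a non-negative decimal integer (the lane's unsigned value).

vd[4] = 31

VLMAX = (128 × 1/2) / 8 = 8 lanes
vl = min(AVL, VLMAX) = min(7, 8) = 7
lane  0: add(0x16,0x2b) ⇒ 0x41
lane  1: add(0x8b,0xda) ⇒ 0x65
lane  2: add(0x82,0x3c) ⇒ 0xbe
lane  3: add(0xf9,0x37) ⇒ 0x30
lane  4: add(0x10,0x0f) ⇒ 0x1f
lane  5: add(0x57,0xe7) ⇒ 0x3e
lane  6: add(0xfd,0xd3) ⇒ 0xd0
lane  7: tail/keep ⇒ 0xa3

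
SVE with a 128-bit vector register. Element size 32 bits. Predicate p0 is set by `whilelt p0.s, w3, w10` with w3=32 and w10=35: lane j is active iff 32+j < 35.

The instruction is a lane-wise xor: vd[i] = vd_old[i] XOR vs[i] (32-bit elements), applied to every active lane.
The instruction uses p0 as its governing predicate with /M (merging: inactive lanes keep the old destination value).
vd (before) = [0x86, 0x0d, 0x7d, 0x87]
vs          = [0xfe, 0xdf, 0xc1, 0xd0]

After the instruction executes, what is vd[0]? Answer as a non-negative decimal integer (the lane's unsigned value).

128-bit reg / 32-bit elem → 4 lanes
whilelt: lane j active iff 32+j < 35 → j < 3 → 3 active
vd[0] xor(0x86,0xfe) -> 0x78
vd[1] xor(0x0d,0xdf) -> 0xd2
vd[2] xor(0x7d,0xc1) -> 0xbc
vd[3] tail/keep -> 0x87

vd[0] = 120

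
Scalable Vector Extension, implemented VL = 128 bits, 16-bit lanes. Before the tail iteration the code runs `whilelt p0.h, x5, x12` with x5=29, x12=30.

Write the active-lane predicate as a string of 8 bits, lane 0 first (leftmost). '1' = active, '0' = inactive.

lane count: 128 div 16 = 8
p0[j] = (29+j < 30); true for j=0..0 → 1 lanes set
bits (lane 0 leftmost): 10000000

predicate = 10000000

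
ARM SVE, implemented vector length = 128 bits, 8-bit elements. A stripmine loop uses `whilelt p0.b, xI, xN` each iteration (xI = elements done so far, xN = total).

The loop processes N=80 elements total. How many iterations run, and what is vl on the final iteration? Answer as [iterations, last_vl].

[iterations, last_vl] = [5, 16]

lane count: 128 div 8 = 16
N=80: ⌈80/16⌉ = 5 iters; last vl = 80 − 4×16 = 16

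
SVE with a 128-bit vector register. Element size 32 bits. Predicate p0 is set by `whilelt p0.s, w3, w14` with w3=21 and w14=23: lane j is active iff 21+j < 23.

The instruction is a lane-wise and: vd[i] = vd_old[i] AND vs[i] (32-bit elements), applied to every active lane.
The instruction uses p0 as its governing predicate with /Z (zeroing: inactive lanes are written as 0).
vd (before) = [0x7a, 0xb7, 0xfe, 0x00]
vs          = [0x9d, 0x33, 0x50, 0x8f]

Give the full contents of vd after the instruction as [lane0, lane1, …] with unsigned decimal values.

vd = [24, 51, 0, 0]

lane count: 128 div 32 = 4
p0[j] = (21+j < 23); true for j=0..1 → 2 lanes set
lane  0: and(0x7a,0x9d) ⇒ 0x18
lane  1: and(0xb7,0x33) ⇒ 0x33
lane  2: tail/zero ⇒ 0x00
lane  3: tail/zero ⇒ 0x00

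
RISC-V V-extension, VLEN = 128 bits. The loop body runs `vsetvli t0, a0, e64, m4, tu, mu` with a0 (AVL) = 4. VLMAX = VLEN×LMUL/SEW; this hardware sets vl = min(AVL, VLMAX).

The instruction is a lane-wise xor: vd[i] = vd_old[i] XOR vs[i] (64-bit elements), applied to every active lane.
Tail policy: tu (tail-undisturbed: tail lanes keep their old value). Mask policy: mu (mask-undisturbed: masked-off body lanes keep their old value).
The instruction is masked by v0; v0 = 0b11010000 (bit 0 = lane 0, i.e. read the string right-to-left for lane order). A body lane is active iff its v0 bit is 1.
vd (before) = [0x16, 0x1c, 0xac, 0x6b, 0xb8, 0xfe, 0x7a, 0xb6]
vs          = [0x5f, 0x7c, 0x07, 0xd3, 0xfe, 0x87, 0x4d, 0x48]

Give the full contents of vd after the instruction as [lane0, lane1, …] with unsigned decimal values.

VLMAX = (128 × 4) / 64 = 8 lanes
vl = min(AVL, VLMAX) = min(4, 8) = 4
  i=0: mask-off/keep → 22
  i=1: mask-off/keep → 28
  i=2: mask-off/keep → 172
  i=3: mask-off/keep → 107
  i=4: tail/keep → 184
  i=5: tail/keep → 254
  i=6: tail/keep → 122
  i=7: tail/keep → 182

vd = [22, 28, 172, 107, 184, 254, 122, 182]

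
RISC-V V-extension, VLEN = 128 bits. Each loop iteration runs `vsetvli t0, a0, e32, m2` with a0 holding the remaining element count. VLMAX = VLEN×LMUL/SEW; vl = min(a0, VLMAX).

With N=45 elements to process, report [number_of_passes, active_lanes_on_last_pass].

[iterations, last_vl] = [6, 5]

VLMAX = (128 × 2) / 32 = 8 lanes
45 elements at 8/iter → 6 passes, remainder 5 on the last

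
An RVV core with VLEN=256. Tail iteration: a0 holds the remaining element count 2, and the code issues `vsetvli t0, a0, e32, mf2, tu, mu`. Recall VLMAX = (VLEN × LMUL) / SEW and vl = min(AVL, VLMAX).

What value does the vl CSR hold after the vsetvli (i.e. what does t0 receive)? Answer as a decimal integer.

vl = 2

VLMAX = VLEN×LMUL/SEW = 256×1/2/32 = 4
vl = min(AVL, VLMAX) = min(2, 4) = 2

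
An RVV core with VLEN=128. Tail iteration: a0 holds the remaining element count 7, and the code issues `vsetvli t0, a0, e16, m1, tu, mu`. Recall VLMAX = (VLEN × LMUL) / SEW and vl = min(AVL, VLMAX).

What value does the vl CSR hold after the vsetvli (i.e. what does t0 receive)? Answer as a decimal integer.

VLMAX = (128 × 1) / 16 = 8 lanes
vl = min(AVL, VLMAX) = min(7, 8) = 7

vl = 7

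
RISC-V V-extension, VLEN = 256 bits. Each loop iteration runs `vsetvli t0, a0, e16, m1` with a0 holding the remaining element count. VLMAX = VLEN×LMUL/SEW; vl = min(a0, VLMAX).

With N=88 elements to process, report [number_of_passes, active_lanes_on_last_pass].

[iterations, last_vl] = [6, 8]

VLMAX = VLEN×LMUL/SEW = 256×1/16 = 16
88 elements at 16/iter → 6 passes, remainder 8 on the last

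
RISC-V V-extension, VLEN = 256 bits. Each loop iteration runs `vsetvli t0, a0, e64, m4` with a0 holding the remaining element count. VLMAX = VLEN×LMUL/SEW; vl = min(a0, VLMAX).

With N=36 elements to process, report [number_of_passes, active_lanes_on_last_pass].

[iterations, last_vl] = [3, 4]

VLMAX = (256 × 4) / 64 = 16 lanes
iterations = ceil(36/16) = 3; final-pass vl = 4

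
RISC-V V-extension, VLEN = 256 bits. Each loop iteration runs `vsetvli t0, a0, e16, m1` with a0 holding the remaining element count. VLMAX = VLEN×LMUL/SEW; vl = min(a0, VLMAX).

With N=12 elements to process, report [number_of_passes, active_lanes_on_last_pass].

[iterations, last_vl] = [1, 12]

VLMAX = (256 × 1) / 16 = 16 lanes
12 elements at 16/iter → 1 passes, remainder 12 on the last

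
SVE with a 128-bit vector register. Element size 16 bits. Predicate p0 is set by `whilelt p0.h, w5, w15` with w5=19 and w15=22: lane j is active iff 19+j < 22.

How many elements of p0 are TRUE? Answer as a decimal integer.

register lanes = 128/16 = 8
active while 19+j < 22, i.e. j ∈ [0,3) capped at 8 ⇒ 3

vl = 3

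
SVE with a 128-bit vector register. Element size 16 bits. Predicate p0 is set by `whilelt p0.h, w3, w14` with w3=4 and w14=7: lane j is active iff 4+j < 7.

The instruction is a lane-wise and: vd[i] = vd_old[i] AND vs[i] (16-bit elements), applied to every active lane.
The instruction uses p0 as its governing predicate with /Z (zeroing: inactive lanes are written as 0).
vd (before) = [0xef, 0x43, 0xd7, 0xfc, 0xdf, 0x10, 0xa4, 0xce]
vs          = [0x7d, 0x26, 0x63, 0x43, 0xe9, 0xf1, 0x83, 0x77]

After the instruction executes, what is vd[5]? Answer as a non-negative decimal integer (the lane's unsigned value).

register lanes = 128/16 = 8
p0[j] = (4+j < 7); true for j=0..2 → 3 lanes set
lane  0: and(0xef,0x7d) ⇒ 0x6d
lane  1: and(0x43,0x26) ⇒ 0x02
lane  2: and(0xd7,0x63) ⇒ 0x43
lane  3: tail/zero ⇒ 0x00
lane  4: tail/zero ⇒ 0x00
lane  5: tail/zero ⇒ 0x00
lane  6: tail/zero ⇒ 0x00
lane  7: tail/zero ⇒ 0x00

vd[5] = 0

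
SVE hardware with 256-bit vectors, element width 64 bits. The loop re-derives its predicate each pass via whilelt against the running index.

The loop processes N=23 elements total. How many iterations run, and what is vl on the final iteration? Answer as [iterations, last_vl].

lane count: 256 div 64 = 4
iterations = ceil(23/4) = 6; final-pass vl = 3

[iterations, last_vl] = [6, 3]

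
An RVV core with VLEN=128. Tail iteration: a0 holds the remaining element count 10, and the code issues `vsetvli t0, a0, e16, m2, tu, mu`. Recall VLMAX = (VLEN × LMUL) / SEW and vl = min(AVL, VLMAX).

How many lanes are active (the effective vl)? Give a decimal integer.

vl = 10

VLMAX = VLEN×LMUL/SEW = 128×2/16 = 16
vl = min(AVL, VLMAX) = min(10, 16) = 10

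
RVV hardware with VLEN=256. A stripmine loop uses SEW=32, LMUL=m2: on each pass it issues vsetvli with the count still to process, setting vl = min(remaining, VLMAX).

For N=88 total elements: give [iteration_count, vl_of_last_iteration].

lanes per group: 256·2/32 = 16
88 elements at 16/iter → 6 passes, remainder 8 on the last

[iterations, last_vl] = [6, 8]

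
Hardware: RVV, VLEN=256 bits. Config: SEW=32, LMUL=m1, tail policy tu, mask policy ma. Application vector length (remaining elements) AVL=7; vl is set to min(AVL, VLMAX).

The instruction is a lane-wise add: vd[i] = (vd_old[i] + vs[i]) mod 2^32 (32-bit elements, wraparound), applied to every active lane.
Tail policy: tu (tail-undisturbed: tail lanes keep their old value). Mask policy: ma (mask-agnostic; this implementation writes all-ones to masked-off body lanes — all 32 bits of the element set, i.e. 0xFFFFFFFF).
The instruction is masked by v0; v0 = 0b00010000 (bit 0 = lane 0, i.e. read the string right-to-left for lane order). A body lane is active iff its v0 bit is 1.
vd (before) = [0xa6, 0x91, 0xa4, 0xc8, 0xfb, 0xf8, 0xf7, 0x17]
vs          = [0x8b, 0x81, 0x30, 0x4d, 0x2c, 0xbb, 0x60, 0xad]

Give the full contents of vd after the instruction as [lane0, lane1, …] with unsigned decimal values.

vd = [4294967295, 4294967295, 4294967295, 4294967295, 295, 4294967295, 4294967295, 23]

lanes per group: 256·1/32 = 8
AVL=7 ≤ VLMAX=8, so vl = 7
vd[0] mask-off/ones -> 0xffffffff
vd[1] mask-off/ones -> 0xffffffff
vd[2] mask-off/ones -> 0xffffffff
vd[3] mask-off/ones -> 0xffffffff
vd[4] add(0xfb,0x2c) -> 0x127
vd[5] mask-off/ones -> 0xffffffff
vd[6] mask-off/ones -> 0xffffffff
vd[7] tail/keep -> 0x17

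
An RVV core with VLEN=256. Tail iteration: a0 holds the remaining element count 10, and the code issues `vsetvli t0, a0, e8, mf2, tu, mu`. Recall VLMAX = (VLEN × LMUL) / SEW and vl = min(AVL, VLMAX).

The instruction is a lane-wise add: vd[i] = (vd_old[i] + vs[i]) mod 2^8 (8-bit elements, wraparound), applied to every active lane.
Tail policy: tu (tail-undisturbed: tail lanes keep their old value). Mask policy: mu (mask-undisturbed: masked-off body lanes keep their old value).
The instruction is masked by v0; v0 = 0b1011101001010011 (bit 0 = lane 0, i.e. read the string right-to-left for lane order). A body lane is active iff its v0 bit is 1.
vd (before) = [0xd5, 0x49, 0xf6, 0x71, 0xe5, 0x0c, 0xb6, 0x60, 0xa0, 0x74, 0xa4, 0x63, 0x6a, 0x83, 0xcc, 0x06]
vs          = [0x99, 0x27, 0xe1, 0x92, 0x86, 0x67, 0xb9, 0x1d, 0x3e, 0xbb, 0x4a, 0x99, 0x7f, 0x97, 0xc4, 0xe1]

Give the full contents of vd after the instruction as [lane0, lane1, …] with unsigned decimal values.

vd = [110, 112, 246, 113, 107, 12, 111, 96, 160, 47, 164, 99, 106, 131, 204, 6]

VLMAX = (256 × 1/2) / 8 = 16 lanes
vl ← min(10, 16) = 10
vd[0] add(0xd5,0x99) -> 0x6e
vd[1] add(0x49,0x27) -> 0x70
vd[2] mask-off/keep -> 0xf6
vd[3] mask-off/keep -> 0x71
vd[4] add(0xe5,0x86) -> 0x6b
vd[5] mask-off/keep -> 0x0c
vd[6] add(0xb6,0xb9) -> 0x6f
vd[7] mask-off/keep -> 0x60
vd[8] mask-off/keep -> 0xa0
vd[9] add(0x74,0xbb) -> 0x2f
vd[10] tail/keep -> 0xa4
vd[11] tail/keep -> 0x63
vd[12] tail/keep -> 0x6a
vd[13] tail/keep -> 0x83
vd[14] tail/keep -> 0xcc
vd[15] tail/keep -> 0x06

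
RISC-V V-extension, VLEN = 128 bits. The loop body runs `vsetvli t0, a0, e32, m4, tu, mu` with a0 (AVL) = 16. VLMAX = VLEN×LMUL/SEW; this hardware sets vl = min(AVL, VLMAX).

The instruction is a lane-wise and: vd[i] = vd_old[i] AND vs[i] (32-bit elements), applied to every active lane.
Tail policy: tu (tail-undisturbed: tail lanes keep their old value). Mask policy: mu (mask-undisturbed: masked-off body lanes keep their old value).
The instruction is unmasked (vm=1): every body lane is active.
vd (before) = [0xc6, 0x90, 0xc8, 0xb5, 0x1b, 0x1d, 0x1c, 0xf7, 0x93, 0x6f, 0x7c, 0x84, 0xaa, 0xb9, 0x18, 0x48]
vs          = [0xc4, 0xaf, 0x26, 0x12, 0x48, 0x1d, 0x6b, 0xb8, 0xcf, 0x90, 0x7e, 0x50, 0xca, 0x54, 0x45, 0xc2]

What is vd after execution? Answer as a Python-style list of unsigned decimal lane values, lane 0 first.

VLMAX = (128 × 4) / 32 = 16 lanes
vl = min(AVL, VLMAX) = min(16, 16) = 16
  i=0: and(0xc6,0xc4) → 196
  i=1: and(0x90,0xaf) → 128
  i=2: and(0xc8,0x26) → 0
  i=3: and(0xb5,0x12) → 16
  i=4: and(0x1b,0x48) → 8
  i=5: and(0x1d,0x1d) → 29
  i=6: and(0x1c,0x6b) → 8
  i=7: and(0xf7,0xb8) → 176
  i=8: and(0x93,0xcf) → 131
  i=9: and(0x6f,0x90) → 0
  i=10: and(0x7c,0x7e) → 124
  i=11: and(0x84,0x50) → 0
  i=12: and(0xaa,0xca) → 138
  i=13: and(0xb9,0x54) → 16
  i=14: and(0x18,0x45) → 0
  i=15: and(0x48,0xc2) → 64

vd = [196, 128, 0, 16, 8, 29, 8, 176, 131, 0, 124, 0, 138, 16, 0, 64]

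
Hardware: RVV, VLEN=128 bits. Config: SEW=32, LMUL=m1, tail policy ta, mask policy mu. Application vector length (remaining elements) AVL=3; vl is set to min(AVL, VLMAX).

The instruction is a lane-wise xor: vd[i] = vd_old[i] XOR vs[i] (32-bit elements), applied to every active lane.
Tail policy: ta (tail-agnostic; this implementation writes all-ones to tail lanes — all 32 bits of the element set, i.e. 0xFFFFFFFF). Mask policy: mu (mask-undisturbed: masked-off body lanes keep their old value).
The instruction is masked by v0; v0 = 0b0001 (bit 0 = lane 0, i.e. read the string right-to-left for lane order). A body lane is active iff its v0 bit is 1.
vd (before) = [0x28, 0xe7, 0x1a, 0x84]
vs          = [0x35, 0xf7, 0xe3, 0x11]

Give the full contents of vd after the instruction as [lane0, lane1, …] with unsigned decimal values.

vd = [29, 231, 26, 4294967295]

VLMAX = (128 × 1) / 32 = 4 lanes
AVL=3 ≤ VLMAX=4, so vl = 3
[0] xor(0x28,0x35) = 0x1d
[1] mask-off/keep = 0xe7
[2] mask-off/keep = 0x1a
[3] tail/ones = 0xffffffff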